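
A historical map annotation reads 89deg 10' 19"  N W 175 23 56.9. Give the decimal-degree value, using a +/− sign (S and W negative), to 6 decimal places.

89.171944, -175.399139

φ: 89° + 10/60 + 19/3600 = 89 + 0.166667 + 0.005278 = 89.1719444
N → positive
Longitude: 23′ + 56.9″ = 23.94833′; 175 + 23.94833/60 = 175.3991389
hemisphere W, so the sign is −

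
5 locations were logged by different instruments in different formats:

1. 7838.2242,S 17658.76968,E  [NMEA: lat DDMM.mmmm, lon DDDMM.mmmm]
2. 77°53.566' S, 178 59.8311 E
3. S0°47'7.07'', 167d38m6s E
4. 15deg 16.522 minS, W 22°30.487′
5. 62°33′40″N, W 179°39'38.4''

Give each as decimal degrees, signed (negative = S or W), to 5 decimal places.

Point 1:
  Lat: degrees = first 2 digits = 78, minutes = 38.2242; 78 + 38.2242/60 = 78.637070
  hemisphere S, so the sign is −
  λ: split at 3 digits → 176° and 58.76968′; 176 + 58.76968/60 = 176.979495
  E → positive
Point 2:
  Latitude: 53.566′ = 0.892767°; total 77.892767
  hemisphere S, so the sign is −
  Lon: 59.8311′ = 0.997185°; total 178.997185
  E → positive
Point 3:
  φ: 0° + 47/60 + 7.07/3600 = 0 + 0.783333 + 0.001964 = 0.785297
  hemisphere S, so the sign is −
  Lon: 167° + 38/60 + 6/3600 = 167 + 0.633333 + 0.001667 = 167.635000
  E → positive
Point 4:
  Lat: 15 + 16.522/60 = 15.275367
  S → negative
  Lon: 22 + 30.487/60 = 22.508117
  W → negative
Point 5:
  Lat: 33′ + 40″ = 33.66667′; 62 + 33.66667/60 = 62.561111
  N ⇒ keep positive
  Lon: 179 + 39/60 + 38.4/3600 = 179.660667
  W → negative

1. -78.63707, 176.97949
2. -77.89277, 178.99719
3. -0.78530, 167.63500
4. -15.27537, -22.50812
5. 62.56111, -179.66067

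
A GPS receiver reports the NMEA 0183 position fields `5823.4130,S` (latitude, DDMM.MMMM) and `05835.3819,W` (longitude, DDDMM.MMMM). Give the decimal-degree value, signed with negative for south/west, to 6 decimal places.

Latitude: split at 2 digits → 58° and 23.413′; 58 + 23.413/60 = 58.3902167
S ⇒ negate
λ: degrees = first 3 digits = 58, minutes = 35.3819; 58 + 35.3819/60 = 58.5896983
hemisphere W, so the sign is −

-58.390217, -58.589698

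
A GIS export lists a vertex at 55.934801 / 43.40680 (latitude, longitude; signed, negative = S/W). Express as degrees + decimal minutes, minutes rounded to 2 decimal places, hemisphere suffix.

φ: fractional part 0.934801 → 56.0881 minutes
Lon: 43° + 0.406800 × 60 = 43° 24.4080′

55° 56.09′ N, 43° 24.41′ E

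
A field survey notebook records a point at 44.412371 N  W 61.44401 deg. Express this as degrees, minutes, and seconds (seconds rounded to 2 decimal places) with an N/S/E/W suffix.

Lat: whole degrees 44; 24.74226′ → 24′ and 44.5356″
λ: whole degrees 61; 26.64060′ → 26′ and 38.4360″

44°24′44.54″ N, 61°26′38.44″ W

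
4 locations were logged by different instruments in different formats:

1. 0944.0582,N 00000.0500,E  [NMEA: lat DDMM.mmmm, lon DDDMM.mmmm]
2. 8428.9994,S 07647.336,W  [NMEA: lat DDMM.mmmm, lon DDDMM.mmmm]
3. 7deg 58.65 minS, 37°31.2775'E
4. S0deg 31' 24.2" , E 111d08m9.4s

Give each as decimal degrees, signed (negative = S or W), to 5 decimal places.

1. 9.73430, 0.00083
2. -84.48332, -76.78893
3. -7.97750, 37.52129
4. -0.52339, 111.13594

Point 1:
  φ: split at 2 digits → 09° and 44.0582′; 9 + 44.0582/60 = 9.734303
  N → positive
  Lon: degrees = first 3 digits = 0, minutes = 0.05; 0 + 0.05/60 = 0.000833
  E → positive
Point 2:
  Lat: split at 2 digits → 84° and 28.9994′; 84 + 28.9994/60 = 84.483323
  hemisphere S, so the sign is −
  Lon: split at 3 digits → 076° and 47.336′; 76 + 47.336/60 = 76.788933
  W ⇒ negate
Point 3:
  Lat: 7 + 58.65/60 = 7.977500
  hemisphere S, so the sign is −
  λ: 37 + 31.2775/60 = 37.521292
  E ⇒ keep positive
Point 4:
  Lat: 0° + 31/60 + 24.2/3600 = 0 + 0.516667 + 0.006722 = 0.523389
  hemisphere S, so the sign is −
  Lon: 8′ + 9.4″ = 8.15667′; 111 + 8.15667/60 = 111.135944
  E → positive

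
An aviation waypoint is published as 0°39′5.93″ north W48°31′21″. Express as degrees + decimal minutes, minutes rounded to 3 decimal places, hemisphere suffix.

0° 39.099′ N, 48° 31.350′ W

Lat: 39 + 5.93/60 = 39.09883′
Lon: seconds/60 = 0.35000; minutes = 31 + 0.35000 = 31.35000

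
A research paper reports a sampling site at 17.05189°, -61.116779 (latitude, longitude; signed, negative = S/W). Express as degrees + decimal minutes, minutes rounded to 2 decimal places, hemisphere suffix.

Lat: fractional part 0.051890 → 3.1134 minutes
Longitude is negative → W; |value| = 61.116779
Longitude: minutes = (61.116779 − 61) × 60 = 7.0067

17° 3.11′ N, 61° 7.01′ W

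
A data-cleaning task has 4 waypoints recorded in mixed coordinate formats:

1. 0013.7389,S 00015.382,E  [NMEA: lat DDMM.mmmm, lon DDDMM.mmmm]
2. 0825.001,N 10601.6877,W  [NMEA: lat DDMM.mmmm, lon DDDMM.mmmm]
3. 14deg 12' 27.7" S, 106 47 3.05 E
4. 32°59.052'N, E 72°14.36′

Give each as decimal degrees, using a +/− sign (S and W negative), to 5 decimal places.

Point 1:
  φ: split at 2 digits → 00° and 13.7389′; 0 + 13.7389/60 = 0.228982
  S ⇒ negate
  λ: degrees = first 3 digits = 0, minutes = 15.382; 0 + 15.382/60 = 0.256367
  E ⇒ keep positive
Point 2:
  φ: split at 2 digits → 08° and 25.001′; 8 + 25.001/60 = 8.416683
  N ⇒ keep positive
  λ: split at 3 digits → 106° and 1.6877′; 106 + 1.6877/60 = 106.028128
  hemisphere W, so the sign is −
Point 3:
  Lat: 12′ + 27.7″ = 12.46167′; 14 + 12.46167/60 = 14.207694
  S → negative
  Longitude: 106 + 47/60 + 3.05/3600 = 106.784181
  E ⇒ keep positive
Point 4:
  Latitude: 32 + 59.052/60 = 32.984200
  N → positive
  Longitude: 72 + 14.36/60 = 72.239333
  E → positive

1. -0.22898, 0.25637
2. 8.41668, -106.02813
3. -14.20769, 106.78418
4. 32.98420, 72.23933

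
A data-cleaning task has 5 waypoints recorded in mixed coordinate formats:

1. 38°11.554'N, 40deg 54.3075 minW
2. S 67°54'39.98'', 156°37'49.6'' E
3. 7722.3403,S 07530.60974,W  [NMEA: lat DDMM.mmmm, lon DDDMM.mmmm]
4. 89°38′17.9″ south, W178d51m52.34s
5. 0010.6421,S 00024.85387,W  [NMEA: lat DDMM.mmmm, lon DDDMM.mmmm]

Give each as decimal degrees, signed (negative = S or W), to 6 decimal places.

1. 38.192567, -40.905125
2. -67.911106, 156.630444
3. -77.372338, -75.510162
4. -89.638306, -178.864539
5. -0.177368, -0.414231

Point 1:
  Lat: 38 + 11.554/60 = 38.1925667
  N ⇒ keep positive
  Longitude: 54.3075′ = 0.905125°; total 40.9051250
  W ⇒ negate
Point 2:
  φ: 67 + 54/60 + 39.98/3600 = 67.9111056
  S → negative
  Longitude: 37′ + 49.6″ = 37.82667′; 156 + 37.82667/60 = 156.6304444
  E → positive
Point 3:
  Lat: degrees = first 2 digits = 77, minutes = 22.3403; 77 + 22.3403/60 = 77.3723383
  hemisphere S, so the sign is −
  Lon: split at 3 digits → 075° and 30.60974′; 75 + 30.60974/60 = 75.5101623
  W → negative
Point 4:
  φ: 89° + 38/60 + 17.9/3600 = 89 + 0.633333 + 0.004972 = 89.6383056
  S ⇒ negate
  λ: 178 + 51/60 + 52.34/3600 = 178.8645389
  hemisphere W, so the sign is −
Point 5:
  Lat: split at 2 digits → 00° and 10.6421′; 0 + 10.6421/60 = 0.1773683
  S ⇒ negate
  Longitude: split at 3 digits → 000° and 24.85387′; 0 + 24.85387/60 = 0.4142312
  hemisphere W, so the sign is −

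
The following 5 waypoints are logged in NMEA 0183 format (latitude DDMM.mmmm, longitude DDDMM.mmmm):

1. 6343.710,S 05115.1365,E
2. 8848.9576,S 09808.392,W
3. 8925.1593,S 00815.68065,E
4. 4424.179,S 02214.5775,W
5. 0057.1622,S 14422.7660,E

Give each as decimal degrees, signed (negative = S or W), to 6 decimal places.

1. -63.728500, 51.252275
2. -88.815960, -98.139867
3. -89.419322, 8.261344
4. -44.402983, -22.242958
5. -0.952703, 144.379433

Point 1:
  Lat: degrees = first 2 digits = 63, minutes = 43.71; 63 + 43.71/60 = 63.7285000
  S ⇒ negate
  λ: split at 3 digits → 051° and 15.1365′; 51 + 15.1365/60 = 51.2522750
  E → positive
Point 2:
  φ: split at 2 digits → 88° and 48.9576′; 88 + 48.9576/60 = 88.8159600
  S → negative
  λ: degrees = first 3 digits = 98, minutes = 8.392; 98 + 8.392/60 = 98.1398667
  hemisphere W, so the sign is −
Point 3:
  Latitude: split at 2 digits → 89° and 25.1593′; 89 + 25.1593/60 = 89.4193217
  S ⇒ negate
  Longitude: split at 3 digits → 008° and 15.68065′; 8 + 15.68065/60 = 8.2613442
  E ⇒ keep positive
Point 4:
  φ: split at 2 digits → 44° and 24.179′; 44 + 24.179/60 = 44.4029833
  S → negative
  Lon: degrees = first 3 digits = 22, minutes = 14.5775; 22 + 14.5775/60 = 22.2429583
  W → negative
Point 5:
  Lat: split at 2 digits → 00° and 57.1622′; 0 + 57.1622/60 = 0.9527033
  S → negative
  Lon: split at 3 digits → 144° and 22.766′; 144 + 22.766/60 = 144.3794333
  E ⇒ keep positive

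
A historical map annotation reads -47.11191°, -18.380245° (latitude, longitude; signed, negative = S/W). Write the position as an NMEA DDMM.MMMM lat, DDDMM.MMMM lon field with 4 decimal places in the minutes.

Latitude is negative → S; |value| = 47.111910
φ: 47° + 0.111910 × 60 = 47° 6.714600′
Longitude is negative → W; |value| = 18.380245
Longitude: minutes = (18.380245 − 18) × 60 = 22.814700

4706.7146,S / 01822.8147,W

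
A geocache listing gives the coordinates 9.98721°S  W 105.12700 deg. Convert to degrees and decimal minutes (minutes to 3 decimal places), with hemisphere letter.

Lat: fractional part 0.987210 → 59.23260 minutes
Longitude: fractional part 0.127000 → 7.62000 minutes

9° 59.233′ S, 105° 7.620′ W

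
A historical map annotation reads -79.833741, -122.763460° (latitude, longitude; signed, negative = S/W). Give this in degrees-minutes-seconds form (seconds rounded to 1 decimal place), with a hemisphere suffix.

Latitude is negative → S; |value| = 79.833741
φ: whole degrees 79; 50.02446′ → 50′ and 1.468″
Longitude is negative → W; |value| = 122.763460
Longitude: 0.763460 × 60 = 45.80760′ → 45′, remainder × 60 = 48.456″

79°50′1.5″ S, 122°45′48.5″ W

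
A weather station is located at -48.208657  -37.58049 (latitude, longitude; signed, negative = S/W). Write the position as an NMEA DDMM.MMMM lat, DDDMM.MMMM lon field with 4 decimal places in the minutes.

Latitude is negative → S; |value| = 48.208657
Latitude: fractional part 0.208657 → 12.519420 minutes
Longitude is negative → W; |value| = 37.580490
Longitude: 37° + 0.580490 × 60 = 37° 34.829400′

4812.5194,S / 03734.8294,W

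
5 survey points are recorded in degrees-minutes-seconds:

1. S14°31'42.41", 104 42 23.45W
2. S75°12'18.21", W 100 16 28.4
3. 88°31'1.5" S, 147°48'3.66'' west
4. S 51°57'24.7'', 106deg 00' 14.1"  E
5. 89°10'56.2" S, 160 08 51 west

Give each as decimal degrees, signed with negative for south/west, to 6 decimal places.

1. -14.528447, -104.706514
2. -75.205058, -100.274556
3. -88.517083, -147.801017
4. -51.956861, 106.003917
5. -89.182278, -160.147500

Point 1:
  Latitude: 31′ + 42.41″ = 31.70683′; 14 + 31.70683/60 = 14.5284472
  S → negative
  Longitude: 104° + 42/60 + 23.45/3600 = 104 + 0.700000 + 0.006514 = 104.7065139
  W → negative
Point 2:
  Lat: 75° + 12/60 + 18.21/3600 = 75 + 0.200000 + 0.005058 = 75.2050583
  S → negative
  Lon: 16′ + 28.4″ = 16.47333′; 100 + 16.47333/60 = 100.2745556
  W ⇒ negate
Point 3:
  φ: 31′ + 1.5″ = 31.02500′; 88 + 31.02500/60 = 88.5170833
  S → negative
  λ: 147 + 48/60 + 3.66/3600 = 147.8010167
  hemisphere W, so the sign is −
Point 4:
  φ: 51 + 57/60 + 24.7/3600 = 51.9568611
  hemisphere S, so the sign is −
  Lon: 106 + 0/60 + 14.1/3600 = 106.0039167
  E ⇒ keep positive
Point 5:
  Latitude: 10′ + 56.2″ = 10.93667′; 89 + 10.93667/60 = 89.1822778
  S ⇒ negate
  Lon: 160° + 8/60 + 51/3600 = 160 + 0.133333 + 0.014167 = 160.1475000
  hemisphere W, so the sign is −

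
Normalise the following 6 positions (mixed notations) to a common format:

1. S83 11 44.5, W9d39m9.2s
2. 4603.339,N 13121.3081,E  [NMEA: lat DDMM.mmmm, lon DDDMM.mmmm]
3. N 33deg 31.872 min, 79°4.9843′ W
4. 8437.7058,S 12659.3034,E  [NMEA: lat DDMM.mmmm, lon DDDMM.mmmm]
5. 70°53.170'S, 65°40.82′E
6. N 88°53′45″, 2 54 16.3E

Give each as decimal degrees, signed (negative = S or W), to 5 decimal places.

1. -83.19569, -9.65256
2. 46.05565, 131.35514
3. 33.53120, -79.08307
4. -84.62843, 126.98839
5. -70.88617, 65.68033
6. 88.89583, 2.90453

Point 1:
  Latitude: 83 + 11/60 + 44.5/3600 = 83.195694
  S → negative
  λ: 9 + 39/60 + 9.2/3600 = 9.652556
  W ⇒ negate
Point 2:
  Lat: split at 2 digits → 46° and 3.339′; 46 + 3.339/60 = 46.055650
  N ⇒ keep positive
  λ: split at 3 digits → 131° and 21.3081′; 131 + 21.3081/60 = 131.355135
  E → positive
Point 3:
  Latitude: 33 + 31.872/60 = 33.531200
  N → positive
  Longitude: 79 + 4.9843/60 = 79.083072
  W ⇒ negate
Point 4:
  Lat: split at 2 digits → 84° and 37.7058′; 84 + 37.7058/60 = 84.628430
  S ⇒ negate
  λ: split at 3 digits → 126° and 59.3034′; 126 + 59.3034/60 = 126.988390
  E → positive
Point 5:
  Lat: 70 + 53.17/60 = 70.886167
  S ⇒ negate
  λ: 65 + 40.82/60 = 65.680333
  E → positive
Point 6:
  Lat: 88 + 53/60 + 45/3600 = 88.895833
  N → positive
  Lon: 2 + 54/60 + 16.3/3600 = 2.904528
  E ⇒ keep positive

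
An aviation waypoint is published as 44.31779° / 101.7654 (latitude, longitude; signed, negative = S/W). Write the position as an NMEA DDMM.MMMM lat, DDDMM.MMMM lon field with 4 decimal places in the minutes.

4419.0674,N / 10145.9240,E

φ: fractional part 0.317790 → 19.067400 minutes
Lon: 101° + 0.765400 × 60 = 101° 45.924000′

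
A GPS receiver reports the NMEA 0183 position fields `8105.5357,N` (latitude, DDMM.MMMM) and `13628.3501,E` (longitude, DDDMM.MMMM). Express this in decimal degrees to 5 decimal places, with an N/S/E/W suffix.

φ: split at 2 digits → 81° and 5.5357′; 81 + 5.5357/60 = 81.092262
λ: split at 3 digits → 136° and 28.3501′; 136 + 28.3501/60 = 136.472502

81.09226° N, 136.47250° E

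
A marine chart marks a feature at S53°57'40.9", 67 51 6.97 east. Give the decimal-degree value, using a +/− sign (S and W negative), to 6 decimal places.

φ: 53 + 57/60 + 40.9/3600 = 53.9613611
hemisphere S, so the sign is −
λ: 67 + 51/60 + 6.97/3600 = 67.8519361
E → positive

-53.961361, 67.851936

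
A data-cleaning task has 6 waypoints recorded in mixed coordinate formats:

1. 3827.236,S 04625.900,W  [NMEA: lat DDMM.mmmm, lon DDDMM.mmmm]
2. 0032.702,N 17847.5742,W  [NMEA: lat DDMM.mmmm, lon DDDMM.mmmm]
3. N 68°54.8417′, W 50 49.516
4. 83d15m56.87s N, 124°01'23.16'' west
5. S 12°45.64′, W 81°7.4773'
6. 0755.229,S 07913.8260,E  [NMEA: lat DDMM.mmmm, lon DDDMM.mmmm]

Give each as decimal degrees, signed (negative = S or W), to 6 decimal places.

1. -38.453933, -46.431667
2. 0.545033, -178.792903
3. 68.914028, -50.825267
4. 83.265797, -124.023100
5. -12.760667, -81.124622
6. -7.920483, 79.230433

Point 1:
  Latitude: degrees = first 2 digits = 38, minutes = 27.236; 38 + 27.236/60 = 38.4539333
  hemisphere S, so the sign is −
  λ: degrees = first 3 digits = 46, minutes = 25.9; 46 + 25.9/60 = 46.4316667
  hemisphere W, so the sign is −
Point 2:
  Lat: degrees = first 2 digits = 0, minutes = 32.702; 0 + 32.702/60 = 0.5450333
  N ⇒ keep positive
  λ: degrees = first 3 digits = 178, minutes = 47.5742; 178 + 47.5742/60 = 178.7929033
  hemisphere W, so the sign is −
Point 3:
  Latitude: 68 + 54.8417/60 = 68.9140283
  N ⇒ keep positive
  λ: 49.516′ = 0.825267°; total 50.8252667
  W → negative
Point 4:
  φ: 83° + 15/60 + 56.87/3600 = 83 + 0.250000 + 0.015797 = 83.2657972
  N → positive
  Lon: 124 + 1/60 + 23.16/3600 = 124.0231000
  W → negative
Point 5:
  Lat: 12 + 45.64/60 = 12.7606667
  hemisphere S, so the sign is −
  λ: 81 + 7.4773/60 = 81.1246217
  hemisphere W, so the sign is −
Point 6:
  φ: split at 2 digits → 07° and 55.229′; 7 + 55.229/60 = 7.9204833
  S → negative
  Lon: degrees = first 3 digits = 79, minutes = 13.826; 79 + 13.826/60 = 79.2304333
  E → positive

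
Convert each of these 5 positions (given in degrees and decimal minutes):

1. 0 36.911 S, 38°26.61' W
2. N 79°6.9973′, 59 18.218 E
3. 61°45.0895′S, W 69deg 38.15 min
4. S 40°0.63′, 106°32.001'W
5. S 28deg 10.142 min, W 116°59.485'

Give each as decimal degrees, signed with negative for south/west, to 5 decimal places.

1. -0.61518, -38.44350
2. 79.11662, 59.30363
3. -61.75149, -69.63583
4. -40.01050, -106.53335
5. -28.16903, -116.99142

Point 1:
  φ: 36.911′ = 0.615183°; total 0.615183
  hemisphere S, so the sign is −
  λ: 26.61′ = 0.443500°; total 38.443500
  W → negative
Point 2:
  Lat: 79 + 6.9973/60 = 79.116622
  N → positive
  Longitude: 18.218′ = 0.303633°; total 59.303633
  E → positive
Point 3:
  φ: 61 + 45.0895/60 = 61.751492
  hemisphere S, so the sign is −
  Longitude: 38.15′ = 0.635833°; total 69.635833
  hemisphere W, so the sign is −
Point 4:
  Lat: 40 + 0.63/60 = 40.010500
  S ⇒ negate
  Longitude: 106 + 32.001/60 = 106.533350
  W → negative
Point 5:
  Latitude: 28 + 10.142/60 = 28.169033
  S ⇒ negate
  λ: 116 + 59.485/60 = 116.991417
  W ⇒ negate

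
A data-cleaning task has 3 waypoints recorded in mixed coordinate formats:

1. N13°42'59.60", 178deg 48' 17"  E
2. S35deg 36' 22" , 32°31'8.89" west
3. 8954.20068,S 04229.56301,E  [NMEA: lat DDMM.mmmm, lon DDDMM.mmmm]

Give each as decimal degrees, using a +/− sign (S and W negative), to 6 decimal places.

1. 13.716556, 178.804722
2. -35.606111, -32.519136
3. -89.903345, 42.492717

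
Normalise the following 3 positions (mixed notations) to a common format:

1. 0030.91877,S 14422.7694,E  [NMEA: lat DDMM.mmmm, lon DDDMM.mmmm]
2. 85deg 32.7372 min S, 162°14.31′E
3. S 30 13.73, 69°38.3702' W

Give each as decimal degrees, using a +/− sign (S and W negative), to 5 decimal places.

Point 1:
  Lat: degrees = first 2 digits = 0, minutes = 30.91877; 0 + 30.91877/60 = 0.515313
  S → negative
  λ: degrees = first 3 digits = 144, minutes = 22.7694; 144 + 22.7694/60 = 144.379490
  E → positive
Point 2:
  Latitude: 85 + 32.7372/60 = 85.545620
  hemisphere S, so the sign is −
  Longitude: 162 + 14.31/60 = 162.238500
  E → positive
Point 3:
  Latitude: 13.73′ = 0.228833°; total 30.228833
  S ⇒ negate
  λ: 69 + 38.3702/60 = 69.639503
  W → negative

1. -0.51531, 144.37949
2. -85.54562, 162.23850
3. -30.22883, -69.63950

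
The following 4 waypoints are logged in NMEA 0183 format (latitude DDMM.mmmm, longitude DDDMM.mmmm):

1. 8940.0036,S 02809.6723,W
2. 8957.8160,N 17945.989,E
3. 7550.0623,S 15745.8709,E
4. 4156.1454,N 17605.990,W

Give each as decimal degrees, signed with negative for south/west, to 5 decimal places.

1. -89.66673, -28.16121
2. 89.96360, 179.76648
3. -75.83437, 157.76452
4. 41.93576, -176.09983

Point 1:
  φ: degrees = first 2 digits = 89, minutes = 40.0036; 89 + 40.0036/60 = 89.666727
  S → negative
  Lon: split at 3 digits → 028° and 9.6723′; 28 + 9.6723/60 = 28.161205
  hemisphere W, so the sign is −
Point 2:
  Lat: split at 2 digits → 89° and 57.816′; 89 + 57.816/60 = 89.963600
  N ⇒ keep positive
  λ: degrees = first 3 digits = 179, minutes = 45.989; 179 + 45.989/60 = 179.766483
  E ⇒ keep positive
Point 3:
  Lat: split at 2 digits → 75° and 50.0623′; 75 + 50.0623/60 = 75.834372
  S → negative
  Longitude: degrees = first 3 digits = 157, minutes = 45.8709; 157 + 45.8709/60 = 157.764515
  E ⇒ keep positive
Point 4:
  φ: split at 2 digits → 41° and 56.1454′; 41 + 56.1454/60 = 41.935757
  N ⇒ keep positive
  Lon: degrees = first 3 digits = 176, minutes = 5.99; 176 + 5.99/60 = 176.099833
  W ⇒ negate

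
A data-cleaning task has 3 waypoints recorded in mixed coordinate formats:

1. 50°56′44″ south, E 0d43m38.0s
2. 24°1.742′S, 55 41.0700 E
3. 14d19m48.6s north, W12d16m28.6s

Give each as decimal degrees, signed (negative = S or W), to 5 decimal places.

1. -50.94556, 0.72722
2. -24.02903, 55.68450
3. 14.33017, -12.27461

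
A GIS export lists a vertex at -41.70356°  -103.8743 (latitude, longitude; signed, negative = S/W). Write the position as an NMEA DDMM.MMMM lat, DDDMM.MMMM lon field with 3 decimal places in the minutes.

Latitude is negative → S; |value| = 41.703560
φ: minutes = (41.703560 − 41) × 60 = 42.21360
Longitude is negative → W; |value| = 103.874300
λ: 103° + 0.874300 × 60 = 103° 52.45800′

4142.214,S / 10352.458,W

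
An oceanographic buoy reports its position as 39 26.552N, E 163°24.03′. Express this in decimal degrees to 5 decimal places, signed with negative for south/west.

Lat: 39 + 26.552/60 = 39.442533
N → positive
Longitude: 163 + 24.03/60 = 163.400500
E → positive

39.44253, 163.40050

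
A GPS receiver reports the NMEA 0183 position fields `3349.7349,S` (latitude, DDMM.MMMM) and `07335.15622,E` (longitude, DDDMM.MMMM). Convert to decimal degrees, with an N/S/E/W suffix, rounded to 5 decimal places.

Lat: split at 2 digits → 33° and 49.7349′; 33 + 49.7349/60 = 33.828915
λ: split at 3 digits → 073° and 35.15622′; 73 + 35.15622/60 = 73.585937

33.82892° S, 73.58594° E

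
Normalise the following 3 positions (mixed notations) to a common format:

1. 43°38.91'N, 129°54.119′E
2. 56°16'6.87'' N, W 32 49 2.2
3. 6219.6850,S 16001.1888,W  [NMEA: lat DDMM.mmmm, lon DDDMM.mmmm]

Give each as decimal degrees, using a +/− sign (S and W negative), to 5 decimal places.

1. 43.64850, 129.90198
2. 56.26858, -32.81728
3. -62.32808, -160.01981

Point 1:
  φ: 38.91′ = 0.648500°; total 43.648500
  N → positive
  λ: 54.119′ = 0.901983°; total 129.901983
  E → positive
Point 2:
  Latitude: 56 + 16/60 + 6.87/3600 = 56.268575
  N → positive
  Lon: 32 + 49/60 + 2.2/3600 = 32.817278
  W → negative
Point 3:
  φ: split at 2 digits → 62° and 19.685′; 62 + 19.685/60 = 62.328083
  hemisphere S, so the sign is −
  Longitude: degrees = first 3 digits = 160, minutes = 1.1888; 160 + 1.1888/60 = 160.019813
  W → negative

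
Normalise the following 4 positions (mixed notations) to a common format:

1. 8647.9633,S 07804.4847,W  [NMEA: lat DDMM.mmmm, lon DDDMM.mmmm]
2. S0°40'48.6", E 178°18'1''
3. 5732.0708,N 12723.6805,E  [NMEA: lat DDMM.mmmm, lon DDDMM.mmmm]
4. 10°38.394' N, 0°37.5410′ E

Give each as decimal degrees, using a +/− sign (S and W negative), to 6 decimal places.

1. -86.799388, -78.074745
2. -0.680167, 178.300278
3. 57.534513, 127.394675
4. 10.639900, 0.625683

Point 1:
  φ: split at 2 digits → 86° and 47.9633′; 86 + 47.9633/60 = 86.7993883
  hemisphere S, so the sign is −
  Longitude: split at 3 digits → 078° and 4.4847′; 78 + 4.4847/60 = 78.0747450
  hemisphere W, so the sign is −
Point 2:
  Lat: 40′ + 48.6″ = 40.81000′; 0 + 40.81000/60 = 0.6801667
  S → negative
  Lon: 178 + 18/60 + 1/3600 = 178.3002778
  E ⇒ keep positive
Point 3:
  Lat: degrees = first 2 digits = 57, minutes = 32.0708; 57 + 32.0708/60 = 57.5345133
  N ⇒ keep positive
  λ: split at 3 digits → 127° and 23.6805′; 127 + 23.6805/60 = 127.3946750
  E ⇒ keep positive
Point 4:
  Lat: 10 + 38.394/60 = 10.6399000
  N ⇒ keep positive
  Lon: 0 + 37.541/60 = 0.6256833
  E ⇒ keep positive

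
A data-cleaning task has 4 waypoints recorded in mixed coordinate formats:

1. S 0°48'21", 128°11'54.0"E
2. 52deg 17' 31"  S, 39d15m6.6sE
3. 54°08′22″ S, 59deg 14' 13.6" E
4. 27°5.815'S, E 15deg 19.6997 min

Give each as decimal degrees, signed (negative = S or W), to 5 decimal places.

1. -0.80583, 128.19833
2. -52.29194, 39.25183
3. -54.13944, 59.23711
4. -27.09692, 15.32833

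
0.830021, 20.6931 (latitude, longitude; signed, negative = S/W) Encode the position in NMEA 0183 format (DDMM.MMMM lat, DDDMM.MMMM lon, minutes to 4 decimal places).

Latitude: minutes = (0.830021 − 0) × 60 = 49.801260
Longitude: fractional part 0.693100 → 41.586000 minutes

0049.8013,N / 02041.5860,E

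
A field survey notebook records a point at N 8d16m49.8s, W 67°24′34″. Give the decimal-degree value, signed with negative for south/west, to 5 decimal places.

8.28050, -67.40944

φ: 8° + 16/60 + 49.8/3600 = 8 + 0.266667 + 0.013833 = 8.280500
N → positive
Lon: 24′ + 34″ = 24.56667′; 67 + 24.56667/60 = 67.409444
W ⇒ negate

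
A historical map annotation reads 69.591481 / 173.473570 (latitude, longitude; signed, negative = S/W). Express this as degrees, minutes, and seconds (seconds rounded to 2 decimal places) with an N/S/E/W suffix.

69°35′29.33″ N, 173°28′24.85″ E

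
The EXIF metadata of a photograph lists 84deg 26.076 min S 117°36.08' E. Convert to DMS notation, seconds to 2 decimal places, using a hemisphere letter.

Lat: 26.07600′ → 26′ and 0.07600 × 60 = 4.5600″
Lon: fractional minutes 0.08000 × 60 = 4.8000″

84°26′4.56″ S, 117°36′4.80″ E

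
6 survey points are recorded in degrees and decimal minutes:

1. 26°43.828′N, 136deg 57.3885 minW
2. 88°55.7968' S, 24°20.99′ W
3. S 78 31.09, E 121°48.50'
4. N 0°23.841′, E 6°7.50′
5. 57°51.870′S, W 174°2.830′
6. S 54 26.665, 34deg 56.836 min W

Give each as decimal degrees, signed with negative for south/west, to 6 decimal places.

1. 26.730467, -136.956475
2. -88.929947, -24.349833
3. -78.518167, 121.808333
4. 0.397350, 6.125000
5. -57.864500, -174.047167
6. -54.444417, -34.947267

Point 1:
  Latitude: 43.828′ = 0.730467°; total 26.7304667
  N ⇒ keep positive
  Lon: 57.3885′ = 0.956475°; total 136.9564750
  hemisphere W, so the sign is −
Point 2:
  Latitude: 55.7968′ = 0.929947°; total 88.9299467
  S ⇒ negate
  λ: 24 + 20.99/60 = 24.3498333
  hemisphere W, so the sign is −
Point 3:
  Latitude: 31.09′ = 0.518167°; total 78.5181667
  S ⇒ negate
  λ: 121 + 48.5/60 = 121.8083333
  E → positive
Point 4:
  φ: 0 + 23.841/60 = 0.3973500
  N → positive
  λ: 7.5′ = 0.125000°; total 6.1250000
  E ⇒ keep positive
Point 5:
  Lat: 57 + 51.87/60 = 57.8645000
  hemisphere S, so the sign is −
  λ: 2.83′ = 0.047167°; total 174.0471667
  hemisphere W, so the sign is −
Point 6:
  Lat: 26.665′ = 0.444417°; total 54.4444167
  S ⇒ negate
  λ: 34 + 56.836/60 = 34.9472667
  W → negative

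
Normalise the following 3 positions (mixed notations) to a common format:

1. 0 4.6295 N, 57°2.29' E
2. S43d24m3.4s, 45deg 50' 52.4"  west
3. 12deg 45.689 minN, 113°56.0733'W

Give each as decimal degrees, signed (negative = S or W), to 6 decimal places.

1. 0.077158, 57.038167
2. -43.400944, -45.847889
3. 12.761483, -113.934555

Point 1:
  φ: 0 + 4.6295/60 = 0.0771583
  N → positive
  Longitude: 2.29′ = 0.038167°; total 57.0381667
  E → positive
Point 2:
  Lat: 43 + 24/60 + 3.4/3600 = 43.4009444
  S ⇒ negate
  Lon: 50′ + 52.4″ = 50.87333′; 45 + 50.87333/60 = 45.8478889
  hemisphere W, so the sign is −
Point 3:
  Latitude: 12 + 45.689/60 = 12.7614833
  N ⇒ keep positive
  Longitude: 56.0733′ = 0.934555°; total 113.9345550
  W ⇒ negate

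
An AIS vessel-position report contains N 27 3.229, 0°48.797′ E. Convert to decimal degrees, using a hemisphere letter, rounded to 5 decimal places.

27.05382° N, 0.81328° E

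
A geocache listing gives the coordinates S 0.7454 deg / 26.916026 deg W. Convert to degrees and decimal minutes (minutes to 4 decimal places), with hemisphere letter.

0° 44.7240′ S, 26° 54.9616′ W

Latitude: minutes = (0.745400 − 0) × 60 = 44.724000
Longitude: minutes = (26.916026 − 26) × 60 = 54.961560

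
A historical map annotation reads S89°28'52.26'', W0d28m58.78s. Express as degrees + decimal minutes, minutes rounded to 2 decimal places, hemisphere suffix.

Lat: 28 + 52.26/60 = 28.8710′
Lon: 28 + 58.78/60 = 28.9797′

89° 28.87′ S, 0° 28.98′ W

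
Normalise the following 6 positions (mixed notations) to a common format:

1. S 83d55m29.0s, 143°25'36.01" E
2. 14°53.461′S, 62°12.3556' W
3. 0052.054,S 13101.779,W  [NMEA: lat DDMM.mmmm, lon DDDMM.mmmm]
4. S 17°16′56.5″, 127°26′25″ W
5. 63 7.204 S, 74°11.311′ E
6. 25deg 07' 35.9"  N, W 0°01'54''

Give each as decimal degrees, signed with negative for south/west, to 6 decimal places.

1. -83.924722, 143.426669
2. -14.891017, -62.205927
3. -0.867567, -131.029650
4. -17.282361, -127.440278
5. -63.120067, 74.188517
6. 25.126639, -0.031667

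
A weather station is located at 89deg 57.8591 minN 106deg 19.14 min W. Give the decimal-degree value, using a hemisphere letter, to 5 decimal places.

89.96432° N, 106.31900° W

Latitude: 89 + 57.8591/60 = 89.964318
Lon: 106 + 19.14/60 = 106.319000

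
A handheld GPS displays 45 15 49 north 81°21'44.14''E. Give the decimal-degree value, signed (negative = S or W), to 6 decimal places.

Lat: 45° + 15/60 + 49/3600 = 45 + 0.250000 + 0.013611 = 45.2636111
N → positive
λ: 21′ + 44.14″ = 21.73567′; 81 + 21.73567/60 = 81.3622611
E ⇒ keep positive

45.263611, 81.362261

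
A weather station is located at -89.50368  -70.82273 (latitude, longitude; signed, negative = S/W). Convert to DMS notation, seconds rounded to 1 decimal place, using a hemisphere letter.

Latitude is negative → S; |value| = 89.503680
φ: whole degrees 89; 30.22080′ → 30′ and 13.248″
Longitude is negative → W; |value| = 70.822730
Lon: whole degrees 70; 49.36380′ → 49′ and 21.828″

89°30′13.2″ S, 70°49′21.8″ W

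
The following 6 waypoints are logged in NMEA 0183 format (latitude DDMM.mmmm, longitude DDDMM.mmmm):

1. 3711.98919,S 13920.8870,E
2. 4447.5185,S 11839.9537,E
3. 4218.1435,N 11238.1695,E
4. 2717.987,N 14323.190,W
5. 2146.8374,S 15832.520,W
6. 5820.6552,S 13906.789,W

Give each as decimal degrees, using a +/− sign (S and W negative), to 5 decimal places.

1. -37.19982, 139.34812
2. -44.79198, 118.66590
3. 42.30239, 112.63616
4. 27.29978, -143.38650
5. -21.78062, -158.54200
6. -58.34425, -139.11315

Point 1:
  Latitude: degrees = first 2 digits = 37, minutes = 11.98919; 37 + 11.98919/60 = 37.199820
  S → negative
  Lon: split at 3 digits → 139° and 20.887′; 139 + 20.887/60 = 139.348117
  E → positive
Point 2:
  φ: degrees = first 2 digits = 44, minutes = 47.5185; 44 + 47.5185/60 = 44.791975
  S ⇒ negate
  Lon: split at 3 digits → 118° and 39.9537′; 118 + 39.9537/60 = 118.665895
  E ⇒ keep positive
Point 3:
  Lat: split at 2 digits → 42° and 18.1435′; 42 + 18.1435/60 = 42.302392
  N → positive
  λ: degrees = first 3 digits = 112, minutes = 38.1695; 112 + 38.1695/60 = 112.636158
  E → positive
Point 4:
  Lat: degrees = first 2 digits = 27, minutes = 17.987; 27 + 17.987/60 = 27.299783
  N → positive
  λ: split at 3 digits → 143° and 23.19′; 143 + 23.19/60 = 143.386500
  hemisphere W, so the sign is −
Point 5:
  φ: split at 2 digits → 21° and 46.8374′; 21 + 46.8374/60 = 21.780623
  S ⇒ negate
  Longitude: split at 3 digits → 158° and 32.52′; 158 + 32.52/60 = 158.542000
  W → negative
Point 6:
  Lat: degrees = first 2 digits = 58, minutes = 20.6552; 58 + 20.6552/60 = 58.344253
  S → negative
  Longitude: split at 3 digits → 139° and 6.789′; 139 + 6.789/60 = 139.113150
  W → negative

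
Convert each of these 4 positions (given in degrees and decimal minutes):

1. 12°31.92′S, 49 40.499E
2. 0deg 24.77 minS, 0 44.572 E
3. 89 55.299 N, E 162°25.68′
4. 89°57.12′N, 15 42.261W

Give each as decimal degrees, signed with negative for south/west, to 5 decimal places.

Point 1:
  Latitude: 31.92′ = 0.532000°; total 12.532000
  S ⇒ negate
  Lon: 40.499′ = 0.674983°; total 49.674983
  E → positive
Point 2:
  φ: 24.77′ = 0.412833°; total 0.412833
  S ⇒ negate
  Lon: 44.572′ = 0.742867°; total 0.742867
  E → positive
Point 3:
  φ: 55.299′ = 0.921650°; total 89.921650
  N → positive
  Longitude: 162 + 25.68/60 = 162.428000
  E ⇒ keep positive
Point 4:
  Lat: 57.12′ = 0.952000°; total 89.952000
  N → positive
  Longitude: 15 + 42.261/60 = 15.704350
  W → negative

1. -12.53200, 49.67498
2. -0.41283, 0.74287
3. 89.92165, 162.42800
4. 89.95200, -15.70435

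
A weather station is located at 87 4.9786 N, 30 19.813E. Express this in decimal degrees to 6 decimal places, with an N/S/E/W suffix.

87.082977° N, 30.330217° E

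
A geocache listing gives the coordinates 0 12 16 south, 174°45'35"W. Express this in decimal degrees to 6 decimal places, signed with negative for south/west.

-0.204444, -174.759722

Lat: 0 + 12/60 + 16/3600 = 0.2044444
S ⇒ negate
Longitude: 174° + 45/60 + 35/3600 = 174 + 0.750000 + 0.009722 = 174.7597222
W ⇒ negate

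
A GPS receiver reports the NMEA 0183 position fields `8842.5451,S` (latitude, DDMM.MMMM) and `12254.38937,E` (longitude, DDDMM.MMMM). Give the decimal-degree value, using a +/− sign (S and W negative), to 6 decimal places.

-88.709085, 122.906490

Lat: degrees = first 2 digits = 88, minutes = 42.5451; 88 + 42.5451/60 = 88.7090850
S → negative
λ: split at 3 digits → 122° and 54.38937′; 122 + 54.38937/60 = 122.9064895
E → positive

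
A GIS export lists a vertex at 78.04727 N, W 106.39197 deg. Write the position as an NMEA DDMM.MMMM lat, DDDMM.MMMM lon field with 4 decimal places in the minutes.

7802.8362,N / 10623.5182,W

φ: minutes = (78.047270 − 78) × 60 = 2.836200
Lon: minutes = (106.391970 − 106) × 60 = 23.518200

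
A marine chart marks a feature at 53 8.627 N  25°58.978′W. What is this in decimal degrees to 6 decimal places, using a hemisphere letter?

φ: 53 + 8.627/60 = 53.1437833
Longitude: 25 + 58.978/60 = 25.9829667

53.143783° N, 25.982967° W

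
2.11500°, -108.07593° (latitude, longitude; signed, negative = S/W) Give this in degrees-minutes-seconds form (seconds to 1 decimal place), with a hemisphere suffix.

Lat: 0.115000 × 60 = 6.90000′ → 6′, remainder × 60 = 54.000″
Longitude is negative → W; |value| = 108.075930
λ: 0.075930° → 4.55580′; 0.55580 × 60 = 33.348″

2°06′54.0″ N, 108°04′33.3″ W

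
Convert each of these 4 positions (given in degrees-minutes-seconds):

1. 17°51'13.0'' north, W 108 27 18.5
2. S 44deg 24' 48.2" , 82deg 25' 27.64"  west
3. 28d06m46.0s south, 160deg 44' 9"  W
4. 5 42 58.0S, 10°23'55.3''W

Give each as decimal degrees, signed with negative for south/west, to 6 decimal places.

Point 1:
  Latitude: 17° + 51/60 + 13/3600 = 17 + 0.850000 + 0.003611 = 17.8536111
  N ⇒ keep positive
  λ: 108° + 27/60 + 18.5/3600 = 108 + 0.450000 + 0.005139 = 108.4551389
  W ⇒ negate
Point 2:
  Latitude: 44° + 24/60 + 48.2/3600 = 44 + 0.400000 + 0.013389 = 44.4133889
  S → negative
  Lon: 82° + 25/60 + 27.64/3600 = 82 + 0.416667 + 0.007678 = 82.4243444
  W → negative
Point 3:
  φ: 28° + 6/60 + 46/3600 = 28 + 0.100000 + 0.012778 = 28.1127778
  hemisphere S, so the sign is −
  Longitude: 160° + 44/60 + 9/3600 = 160 + 0.733333 + 0.002500 = 160.7358333
  hemisphere W, so the sign is −
Point 4:
  Latitude: 5 + 42/60 + 58/3600 = 5.7161111
  S → negative
  Longitude: 10 + 23/60 + 55.3/3600 = 10.3986944
  W → negative

1. 17.853611, -108.455139
2. -44.413389, -82.424344
3. -28.112778, -160.735833
4. -5.716111, -10.398694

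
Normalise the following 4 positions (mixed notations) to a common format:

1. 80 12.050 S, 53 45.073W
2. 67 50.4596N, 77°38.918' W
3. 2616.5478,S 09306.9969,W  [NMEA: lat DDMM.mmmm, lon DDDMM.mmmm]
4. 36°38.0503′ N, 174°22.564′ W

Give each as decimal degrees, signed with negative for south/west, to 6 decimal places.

1. -80.200833, -53.751217
2. 67.840993, -77.648633
3. -26.275797, -93.116615
4. 36.634172, -174.376067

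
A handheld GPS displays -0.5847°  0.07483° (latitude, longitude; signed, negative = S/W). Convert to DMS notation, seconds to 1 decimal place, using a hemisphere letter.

0°35′4.9″ S, 0°04′29.4″ E

Latitude is negative → S; |value| = 0.584700
Lat: whole degrees 0; 35.08200′ → 35′ and 4.920″
Lon: 0.074830 × 60 = 4.48980′ → 4′, remainder × 60 = 29.388″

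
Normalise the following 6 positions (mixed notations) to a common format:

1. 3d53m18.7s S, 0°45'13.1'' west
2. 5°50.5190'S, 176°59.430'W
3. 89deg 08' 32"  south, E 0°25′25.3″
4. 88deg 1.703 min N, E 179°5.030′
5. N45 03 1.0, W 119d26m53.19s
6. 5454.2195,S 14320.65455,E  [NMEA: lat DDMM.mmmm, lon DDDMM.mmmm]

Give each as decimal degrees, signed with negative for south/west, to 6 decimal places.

1. -3.888528, -0.753639
2. -5.841983, -176.990500
3. -89.142222, 0.423694
4. 88.028383, 179.083833
5. 45.050278, -119.448108
6. -54.903658, 143.344243

Point 1:
  Latitude: 3 + 53/60 + 18.7/3600 = 3.8885278
  S → negative
  Longitude: 45′ + 13.1″ = 45.21833′; 0 + 45.21833/60 = 0.7536389
  W → negative
Point 2:
  Lat: 5 + 50.519/60 = 5.8419833
  hemisphere S, so the sign is −
  Lon: 176 + 59.43/60 = 176.9905000
  hemisphere W, so the sign is −
Point 3:
  Latitude: 89° + 8/60 + 32/3600 = 89 + 0.133333 + 0.008889 = 89.1422222
  S → negative
  Longitude: 0 + 25/60 + 25.3/3600 = 0.4236944
  E ⇒ keep positive
Point 4:
  φ: 1.703′ = 0.028383°; total 88.0283833
  N ⇒ keep positive
  λ: 179 + 5.03/60 = 179.0838333
  E → positive
Point 5:
  Latitude: 45 + 3/60 + 1/3600 = 45.0502778
  N → positive
  Lon: 26′ + 53.19″ = 26.88650′; 119 + 26.88650/60 = 119.4481083
  W → negative
Point 6:
  Lat: split at 2 digits → 54° and 54.2195′; 54 + 54.2195/60 = 54.9036583
  hemisphere S, so the sign is −
  Lon: split at 3 digits → 143° and 20.65455′; 143 + 20.65455/60 = 143.3442425
  E ⇒ keep positive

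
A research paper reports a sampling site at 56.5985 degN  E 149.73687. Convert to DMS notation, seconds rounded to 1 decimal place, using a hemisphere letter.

56°35′54.6″ N, 149°44′12.7″ E

Latitude: 0.598500 × 60 = 35.91000′ → 35′, remainder × 60 = 54.600″
Lon: whole degrees 149; 44.21220′ → 44′ and 12.732″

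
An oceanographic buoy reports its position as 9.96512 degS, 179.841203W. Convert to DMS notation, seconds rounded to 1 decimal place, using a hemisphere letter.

9°57′54.4″ S, 179°50′28.3″ W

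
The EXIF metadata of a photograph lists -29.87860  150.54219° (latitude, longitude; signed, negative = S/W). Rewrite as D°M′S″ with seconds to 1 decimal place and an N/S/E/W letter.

29°52′43.0″ S, 150°32′31.9″ E

Latitude is negative → S; |value| = 29.878600
Latitude: 0.878600° → 52.71600′; 0.71600 × 60 = 42.960″
Lon: whole degrees 150; 32.53140′ → 32′ and 31.884″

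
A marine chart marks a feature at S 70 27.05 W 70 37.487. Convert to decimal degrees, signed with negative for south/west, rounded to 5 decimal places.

-70.45083, -70.62478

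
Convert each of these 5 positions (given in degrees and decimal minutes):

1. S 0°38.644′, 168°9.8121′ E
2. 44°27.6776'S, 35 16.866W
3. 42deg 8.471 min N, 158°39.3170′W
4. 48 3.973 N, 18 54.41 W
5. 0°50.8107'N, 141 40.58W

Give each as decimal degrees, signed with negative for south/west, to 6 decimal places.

Point 1:
  Lat: 38.644′ = 0.644067°; total 0.6440667
  S → negative
  Longitude: 9.8121′ = 0.163535°; total 168.1635350
  E ⇒ keep positive
Point 2:
  φ: 44 + 27.6776/60 = 44.4612933
  hemisphere S, so the sign is −
  Longitude: 35 + 16.866/60 = 35.2811000
  W → negative
Point 3:
  Latitude: 42 + 8.471/60 = 42.1411833
  N ⇒ keep positive
  Lon: 158 + 39.317/60 = 158.6552833
  hemisphere W, so the sign is −
Point 4:
  Latitude: 3.973′ = 0.066217°; total 48.0662167
  N ⇒ keep positive
  Lon: 18 + 54.41/60 = 18.9068333
  hemisphere W, so the sign is −
Point 5:
  Lat: 0 + 50.8107/60 = 0.8468450
  N ⇒ keep positive
  λ: 40.58′ = 0.676333°; total 141.6763333
  W → negative

1. -0.644067, 168.163535
2. -44.461293, -35.281100
3. 42.141183, -158.655283
4. 48.066217, -18.906833
5. 0.846845, -141.676333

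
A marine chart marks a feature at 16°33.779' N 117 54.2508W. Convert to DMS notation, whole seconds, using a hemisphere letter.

φ: 33.77900′ → 33′ and 0.77900 × 60 = 46.74″
Lon: 54.25080′ → 54′ and 0.25080 × 60 = 15.05″

16°33′47″ N, 117°54′15″ W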